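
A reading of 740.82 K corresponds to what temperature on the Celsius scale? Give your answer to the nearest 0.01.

467.67°C

In Celsius: 740.82 - 273.15 = 467.6700°C.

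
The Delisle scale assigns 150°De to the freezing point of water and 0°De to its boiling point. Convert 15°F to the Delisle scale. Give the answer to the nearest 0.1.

164.2°De

First in Celsius: (15 - 32) × 5/9 = -9.4444°C.
Linearly onto the Delisle scale: 150 + (-9.4444 / 100) × (0 - 150) = 164.2°De.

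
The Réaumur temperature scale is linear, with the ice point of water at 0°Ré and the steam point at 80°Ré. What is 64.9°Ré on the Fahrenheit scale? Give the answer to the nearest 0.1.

Linear interpolation between the fixed points: C = (64.9 - 0) × 100 / (80 - 0) = 81.1250°C.
Then 81.1250 × 1.8 + 32 = 178.0°F.

178.0°F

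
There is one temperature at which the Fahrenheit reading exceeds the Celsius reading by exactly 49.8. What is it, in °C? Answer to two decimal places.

22.25°C

Let C be the Celsius reading. The Fahrenheit reading is F = 1.8·C + 32.
Require F - C = 49.8: (0.8)·C + 32 = 49.8.
C = (49.8 - 32) / (0.8) = 22.25.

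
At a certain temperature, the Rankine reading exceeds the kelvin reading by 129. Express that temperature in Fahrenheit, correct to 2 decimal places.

Let x be the Rankine reading; then the kelvin reading is 5/9·x.
(5/9·x) - x = -129  ⇒  (-4/9)·x = -129  ⇒  x = 290.2500°R.
In Celsius: (290.25 - 491.67) × 5/9 = -111.9000°C.
In Fahrenheit: -111.9000 × 1.8 + 32 = -169.42°F.

-169.42°F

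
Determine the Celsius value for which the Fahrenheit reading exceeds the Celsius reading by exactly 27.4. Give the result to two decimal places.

Let C be the Celsius reading. The Fahrenheit reading is F = 1.8·C + 32.
Require F - C = 27.4: (0.8)·C + 32 = 27.4.
C = (27.4 - 32) / (0.8) = -5.75.

-5.75°C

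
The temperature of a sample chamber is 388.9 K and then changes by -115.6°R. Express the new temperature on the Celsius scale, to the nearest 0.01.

Initial temperature in Celsius: 388.9 - 273.15 = 115.7500°C.
The 115.6°R change is an interval, so only the factor 5/9 applies: -115.6 × 5/9 = -64.2222°C.
Final Celsius temperature: 115.7500 - 64.2222 = 51.5278°C.

51.53°C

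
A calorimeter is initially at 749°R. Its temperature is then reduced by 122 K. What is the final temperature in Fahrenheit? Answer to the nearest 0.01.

69.73°F

Initial temperature in Celsius: (749 - 491.67) × 5/9 = 142.9611°C.
The 122 K change is an interval; Kelvin and Celsius degrees are the same size, so ΔC = -122°C.
Final Celsius temperature: 142.9611 - 122.0000 = 20.9611°C.
In Fahrenheit: 20.9611 × 1.8 + 32 = 69.73°F.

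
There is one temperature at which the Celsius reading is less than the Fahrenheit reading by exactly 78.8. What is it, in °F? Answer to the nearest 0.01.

137.30°F

Let F be the Fahrenheit reading. The Celsius reading is C = 5/9·F - 17.7778.
Require C - F = -78.8: (-4/9)·F - 17.7778 = -78.8.
F = (-78.8 + 17.7778) / (-4/9) = 137.30.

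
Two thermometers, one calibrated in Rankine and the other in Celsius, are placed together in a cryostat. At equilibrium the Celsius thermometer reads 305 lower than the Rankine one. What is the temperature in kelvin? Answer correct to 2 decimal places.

39.81 K

Let x be the Rankine reading; then the Celsius reading is 5/9·x - 273.15.
(5/9·x - 273.15) - x = -305  ⇒  (-4/9)·x = -31.85  ⇒  x = 71.6625°R.
In Celsius: (71.6625 - 491.67) × 5/9 = -233.3375°C.
In kelvin: -233.3375 + 273.15 = 39.81 K.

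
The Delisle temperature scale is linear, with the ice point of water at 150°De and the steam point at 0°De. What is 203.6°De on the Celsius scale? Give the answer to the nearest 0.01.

-35.73°C

Linear interpolation between the fixed points: C = (203.6 - 150) × 100 / (0 - 150) = -35.7333°C.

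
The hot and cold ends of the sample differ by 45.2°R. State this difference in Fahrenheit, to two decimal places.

45.20°F

Rankine and Fahrenheit degrees are the same size, so the interval is unchanged: 45.20.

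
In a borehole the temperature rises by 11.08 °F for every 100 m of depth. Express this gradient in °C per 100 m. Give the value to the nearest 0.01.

The quantity depends on a temperature interval, so only the ratio of degree sizes applies; the offset between the scales is irrelevant.
A change of 1°F is a change of 5/9°C, so 11.08 × 5/9 = 6.16.

6.16 °C/100 m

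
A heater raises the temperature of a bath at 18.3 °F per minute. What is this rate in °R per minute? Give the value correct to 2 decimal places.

The quantity depends on a temperature interval, so only the ratio of degree sizes applies; the offset between the scales is irrelevant.
A change of 1°F is a change of 1°R, so 18.3 × 1 = 18.30.

18.30 °R/minute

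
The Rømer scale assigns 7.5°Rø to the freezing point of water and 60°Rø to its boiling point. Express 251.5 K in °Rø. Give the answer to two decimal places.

First in Celsius: 251.5 - 273.15 = -21.6500°C.
Linearly onto the Rømer scale: 7.5 + (-21.6500 / 100) × (60 - 7.5) = -3.87°Rø.

-3.87°Rø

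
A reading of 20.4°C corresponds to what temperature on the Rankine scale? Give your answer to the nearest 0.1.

528.4°R

In Rankine: 20.4000 × 1.8 + 491.67 = 528.4°R.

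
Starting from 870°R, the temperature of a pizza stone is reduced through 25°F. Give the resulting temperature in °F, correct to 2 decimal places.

Initial temperature in Celsius: (870 - 491.67) × 5/9 = 210.1833°C.
The 25°F change is an interval, so only the factor 5/9 applies: -25 × 5/9 = -13.8889°C.
Final Celsius temperature: 210.1833 - 13.8889 = 196.2944°C.
In Fahrenheit: 196.2944 × 1.8 + 32 = 385.33°F.

385.33°F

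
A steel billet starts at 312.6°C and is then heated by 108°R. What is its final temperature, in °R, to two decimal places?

1162.35°R

The 108°R change is an interval, so only the factor 5/9 applies: +108 × 5/9 = +60.0000°C.
Final Celsius temperature: 312.6000 + 60.0000 = 372.6000°C.
In Rankine: 372.6000 × 1.8 + 491.67 = 1162.35°R.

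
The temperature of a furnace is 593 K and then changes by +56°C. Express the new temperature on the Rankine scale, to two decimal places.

Initial temperature in Celsius: 593 - 273.15 = 319.8500°C.
Final Celsius temperature: 319.8500 + 56.0000 = 375.8500°C.
In Rankine: 375.8500 × 1.8 + 491.67 = 1168.20°R.

1168.20°R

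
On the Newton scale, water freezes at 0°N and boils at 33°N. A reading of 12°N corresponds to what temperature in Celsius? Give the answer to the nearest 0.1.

36.4°C

Linear interpolation between the fixed points: C = (12 - 0) × 100 / (33 - 0) = 36.3636°C.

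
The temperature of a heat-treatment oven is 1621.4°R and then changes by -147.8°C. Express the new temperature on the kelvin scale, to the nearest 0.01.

752.98 K

Initial temperature in Celsius: (1621.4 - 491.67) × 5/9 = 627.6278°C.
Final Celsius temperature: 627.6278 - 147.8000 = 479.8278°C.
In kelvin: 479.8278 + 273.15 = 752.98 K.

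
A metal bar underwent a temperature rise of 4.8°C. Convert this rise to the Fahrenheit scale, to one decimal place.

8.6°F

For a temperature interval the offset drops out; only the factor 1.8 applies.
4.8 × 1.8 = 8.6.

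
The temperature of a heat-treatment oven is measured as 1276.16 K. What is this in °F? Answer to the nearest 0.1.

1837.4°F

In Celsius: 1276.16 - 273.15 = 1003.0100°C.
In Fahrenheit: 1003.0100 × 1.8 + 32 = 1837.4°F.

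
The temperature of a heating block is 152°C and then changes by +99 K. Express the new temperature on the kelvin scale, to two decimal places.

The 99 K change is an interval; Kelvin and Celsius degrees are the same size, so ΔC = +99°C.
Final Celsius temperature: 152.0000 + 99.0000 = 251.0000°C.
In kelvin: 251.0000 + 273.15 = 524.15 K.

524.15 K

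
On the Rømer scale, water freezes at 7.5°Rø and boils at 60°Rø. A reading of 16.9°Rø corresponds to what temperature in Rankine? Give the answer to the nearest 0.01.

523.90°R

Linear interpolation between the fixed points: C = (16.9 - 7.5) × 100 / (60 - 7.5) = 17.9048°C.
Then 17.9048 × 1.8 + 491.67 = 523.90°R.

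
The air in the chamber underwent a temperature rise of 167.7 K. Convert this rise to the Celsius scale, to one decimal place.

Kelvin and Celsius degrees are the same size, so the interval is unchanged: 167.7.

167.7°C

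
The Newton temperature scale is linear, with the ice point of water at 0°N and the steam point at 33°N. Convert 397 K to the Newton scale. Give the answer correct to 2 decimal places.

40.87°N

First in Celsius: 397 - 273.15 = 123.8500°C.
Linearly onto the Newton scale: 0 + (123.8500 / 100) × (33 - 0) = 40.87°N.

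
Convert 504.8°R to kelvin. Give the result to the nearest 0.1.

In Celsius: (504.8 - 491.67) × 5/9 = 7.2944°C.
In kelvin: 7.2944 + 273.15 = 280.4 K.

280.4 K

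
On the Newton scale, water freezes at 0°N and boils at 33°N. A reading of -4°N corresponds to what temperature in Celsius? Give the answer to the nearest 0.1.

-12.1°C

Linear interpolation between the fixed points: C = (-4 - 0) × 100 / (33 - 0) = -12.1212°C.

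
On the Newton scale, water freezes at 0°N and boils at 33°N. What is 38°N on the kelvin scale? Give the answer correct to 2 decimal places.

388.30 K

Linear interpolation between the fixed points: C = (38 - 0) × 100 / (33 - 0) = 115.1515°C.
Then 115.1515 + 273.15 = 388.30 K.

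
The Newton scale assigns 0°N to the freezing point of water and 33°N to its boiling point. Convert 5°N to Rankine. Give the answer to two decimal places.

Linear interpolation between the fixed points: C = (5 - 0) × 100 / (33 - 0) = 15.1515°C.
Then 15.1515 × 1.8 + 491.67 = 518.94°R.

518.94°R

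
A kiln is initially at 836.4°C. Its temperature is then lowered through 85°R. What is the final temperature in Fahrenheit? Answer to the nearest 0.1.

1452.5°F

The 85°R change is an interval, so only the factor 5/9 applies: -85 × 5/9 = -47.2222°C.
Final Celsius temperature: 836.4000 - 47.2222 = 789.1778°C.
In Fahrenheit: 789.1778 × 1.8 + 32 = 1452.5°F.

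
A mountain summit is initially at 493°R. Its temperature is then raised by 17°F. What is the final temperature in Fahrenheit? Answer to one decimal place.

Initial temperature in Celsius: (493 - 491.67) × 5/9 = 0.7389°C.
The 17°F change is an interval, so only the factor 5/9 applies: +17 × 5/9 = +9.4444°C.
Final Celsius temperature: 0.7389 + 9.4444 = 10.1833°C.
In Fahrenheit: 10.1833 × 1.8 + 32 = 50.3°F.

50.3°F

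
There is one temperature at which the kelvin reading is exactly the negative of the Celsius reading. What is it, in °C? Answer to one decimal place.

Let C be the Celsius reading. The kelvin reading is K = 1·C + 273.15.
Require K = -1·C: 1·C + 273.15 = -1·C.
(2)·C = -273.15  ⇒  C = -136.6.

-136.6°C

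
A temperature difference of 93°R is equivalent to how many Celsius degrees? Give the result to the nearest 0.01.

51.67°C

For a temperature interval the offset drops out; only the factor 5/9 applies.
93 × 5/9 = 51.67.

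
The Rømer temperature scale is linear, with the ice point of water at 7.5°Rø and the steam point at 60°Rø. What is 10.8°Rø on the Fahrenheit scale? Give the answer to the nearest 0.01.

43.31°F

Linear interpolation between the fixed points: C = (10.8 - 7.5) × 100 / (60 - 7.5) = 6.2857°C.
Then 6.2857 × 1.8 + 32 = 43.31°F.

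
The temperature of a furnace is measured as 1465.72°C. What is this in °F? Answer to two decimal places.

2670.30°F

In Fahrenheit: 1465.7200 × 1.8 + 32 = 2670.30°F.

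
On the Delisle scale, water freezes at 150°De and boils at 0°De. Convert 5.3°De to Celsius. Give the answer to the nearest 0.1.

96.5°C

Linear interpolation between the fixed points: C = (5.3 - 150) × 100 / (0 - 150) = 96.4667°C.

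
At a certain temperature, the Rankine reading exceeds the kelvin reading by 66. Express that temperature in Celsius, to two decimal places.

Let x be the kelvin reading; then the Rankine reading is 1.8·x.
(1.8·x) - x = 66  ⇒  (0.8)·x = 66  ⇒  x = 82.5000 K.
In Celsius: 82.5 - 273.15 = -190.65°C.

-190.65°C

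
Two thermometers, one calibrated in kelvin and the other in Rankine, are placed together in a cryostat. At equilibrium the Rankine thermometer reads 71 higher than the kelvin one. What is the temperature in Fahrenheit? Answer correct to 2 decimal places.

-299.92°F

Let x be the kelvin reading; then the Rankine reading is 1.8·x.
(1.8·x) - x = 71  ⇒  (0.8)·x = 71  ⇒  x = 88.7500 K.
In Celsius: 88.75 - 273.15 = -184.4000°C.
In Fahrenheit: -184.4000 × 1.8 + 32 = -299.92°F.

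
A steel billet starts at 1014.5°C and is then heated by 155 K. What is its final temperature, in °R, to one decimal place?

2596.8°R

The 155 K change is an interval; Kelvin and Celsius degrees are the same size, so ΔC = +155°C.
Final Celsius temperature: 1014.5000 + 155.0000 = 1169.5000°C.
In Rankine: 1169.5000 × 1.8 + 491.67 = 2596.8°R.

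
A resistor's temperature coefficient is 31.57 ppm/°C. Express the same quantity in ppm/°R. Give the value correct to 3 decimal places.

17.539 ppm/°R

Since only a temperature interval is involved, the additive offset between the scales drops out.
A change of 1°R is a change of 5/9°C, so per °R the value is 31.57 × 5/9 = 17.539.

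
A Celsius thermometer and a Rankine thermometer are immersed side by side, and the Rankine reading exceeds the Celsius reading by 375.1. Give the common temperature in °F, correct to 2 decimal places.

Let x be the Celsius reading; then the Rankine reading is 1.8·x + 491.67.
(1.8·x + 491.67) - x = 375.1  ⇒  (0.8)·x = -116.57  ⇒  x = -145.7125°C.
In Fahrenheit: -145.7125 × 1.8 + 32 = -230.28°F.

-230.28°F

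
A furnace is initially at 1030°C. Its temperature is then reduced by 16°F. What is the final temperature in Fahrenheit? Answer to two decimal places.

The 16°F change is an interval, so only the factor 5/9 applies: -16 × 5/9 = -8.8889°C.
Final Celsius temperature: 1030.0000 - 8.8889 = 1021.1111°C.
In Fahrenheit: 1021.1111 × 1.8 + 32 = 1870.00°F.

1870.00°F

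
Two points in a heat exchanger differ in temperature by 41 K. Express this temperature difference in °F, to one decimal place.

73.8°F

For a temperature interval the offset drops out; only the factor 1.8 applies.
41 × 1.8 = 73.8.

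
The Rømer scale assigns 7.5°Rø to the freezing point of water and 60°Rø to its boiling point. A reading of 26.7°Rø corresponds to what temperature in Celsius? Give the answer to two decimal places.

Linear interpolation between the fixed points: C = (26.7 - 7.5) × 100 / (60 - 7.5) = 36.5714°C.

36.57°C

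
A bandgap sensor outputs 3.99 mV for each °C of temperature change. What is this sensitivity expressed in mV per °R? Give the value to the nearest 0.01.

2.22 mV per °R

The quantity depends on a temperature interval, so only the ratio of degree sizes applies; the offset between the scales is irrelevant.
A change of 1°R is a change of 5/9°C, so per °R the value is 3.99 × 5/9 = 2.22.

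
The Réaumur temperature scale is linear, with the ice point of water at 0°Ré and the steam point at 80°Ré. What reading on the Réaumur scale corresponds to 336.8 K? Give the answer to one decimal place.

First in Celsius: 336.8 - 273.15 = 63.6500°C.
Linearly onto the Réaumur scale: 0 + (63.6500 / 100) × (80 - 0) = 50.9°Ré.

50.9°Ré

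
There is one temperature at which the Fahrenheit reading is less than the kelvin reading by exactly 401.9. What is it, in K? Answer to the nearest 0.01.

Let K be the kelvin reading. The Fahrenheit reading is F = 1.8·K - 459.67.
Require F - K = -401.9: (0.8)·K - 459.67 = -401.9.
K = (-401.9 + 459.67) / (0.8) = 72.21.

72.21 K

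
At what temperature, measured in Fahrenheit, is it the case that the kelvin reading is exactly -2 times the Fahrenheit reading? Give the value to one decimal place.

Let F be the Fahrenheit reading. The kelvin reading is K = 5/9·F + 255.372.
Require K = -2·F: 5/9·F + 255.372 = -2·F.
(23/9)·F = -255.372  ⇒  F = -99.9.

-99.9°F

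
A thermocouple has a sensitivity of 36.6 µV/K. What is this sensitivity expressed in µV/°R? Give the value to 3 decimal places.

20.333 µV/°R

Since only a temperature interval is involved, the additive offset between the scales drops out.
A change of 1°R is a change of 5/9 K, so per °R the value is 36.6 × 5/9 = 20.333.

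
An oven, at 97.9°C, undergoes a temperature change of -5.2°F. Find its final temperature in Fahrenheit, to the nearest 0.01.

The 5.2°F change is an interval, so only the factor 5/9 applies: -5.2 × 5/9 = -2.8889°C.
Final Celsius temperature: 97.9000 - 2.8889 = 95.0111°C.
In Fahrenheit: 95.0111 × 1.8 + 32 = 203.02°F.

203.02°F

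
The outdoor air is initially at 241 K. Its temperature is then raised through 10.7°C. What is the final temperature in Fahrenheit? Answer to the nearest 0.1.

Initial temperature in Celsius: 241 - 273.15 = -32.1500°C.
Final Celsius temperature: -32.1500 + 10.7000 = -21.4500°C.
In Fahrenheit: -21.4500 × 1.8 + 32 = -6.6°F.

-6.6°F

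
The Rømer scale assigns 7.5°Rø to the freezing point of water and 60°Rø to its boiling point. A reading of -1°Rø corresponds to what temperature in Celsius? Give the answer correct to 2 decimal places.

Linear interpolation between the fixed points: C = (-1 - 7.5) × 100 / (60 - 7.5) = -16.1905°C.

-16.19°C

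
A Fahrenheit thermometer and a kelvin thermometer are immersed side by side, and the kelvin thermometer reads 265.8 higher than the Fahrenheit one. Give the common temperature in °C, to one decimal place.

-30.8°C

Let x be the Fahrenheit reading; then the kelvin reading is 5/9·x + 255.372.
(5/9·x + 255.372) - x = 265.8  ⇒  (-4/9)·x = 10.4278  ⇒  x = -23.4625°F.
In Celsius: (-23.4625 - 32) × 5/9 = -30.8°C.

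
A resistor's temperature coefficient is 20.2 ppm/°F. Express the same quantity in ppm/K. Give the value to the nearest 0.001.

The quantity depends on a temperature interval, so only the ratio of degree sizes applies; the offset between the scales is irrelevant.
A change of 1 K is a change of 1.8°F, so per K the value is 20.2 × 1.8 = 36.360.

36.360 ppm/K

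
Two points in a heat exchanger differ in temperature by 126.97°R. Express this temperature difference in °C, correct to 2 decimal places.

An interval of 1°R corresponds to 5/9°C.
126.97 × 5/9 = 70.54.

70.54°C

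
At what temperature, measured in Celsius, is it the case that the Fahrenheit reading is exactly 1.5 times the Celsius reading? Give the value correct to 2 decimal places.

-106.67°C

Let C be the Celsius reading. The Fahrenheit reading is F = 1.8·C + 32.
Require F = 1.5·C: 1.8·C + 32 = 1.5·C.
(0.3)·C = -32  ⇒  C = -106.67.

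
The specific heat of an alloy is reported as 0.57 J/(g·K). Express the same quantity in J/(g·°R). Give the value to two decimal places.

The quantity depends on a temperature interval, so only the ratio of degree sizes applies; the offset between the scales is irrelevant.
A change of 1°R is a change of 5/9 K, so per °R the value is 0.57 × 5/9 = 0.32.

0.32 J/(g·°R)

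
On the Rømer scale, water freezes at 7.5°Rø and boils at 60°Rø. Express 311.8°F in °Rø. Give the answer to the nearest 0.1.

89.1°Rø

First in Celsius: (311.8 - 32) × 5/9 = 155.4444°C.
Linearly onto the Rømer scale: 7.5 + (155.4444 / 100) × (60 - 7.5) = 89.1°Rø.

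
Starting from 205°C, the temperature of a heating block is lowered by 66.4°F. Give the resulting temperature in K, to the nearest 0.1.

The 66.4°F change is an interval, so only the factor 5/9 applies: -66.4 × 5/9 = -36.8889°C.
Final Celsius temperature: 205.0000 - 36.8889 = 168.1111°C.
In kelvin: 168.1111 + 273.15 = 441.3 K.

441.3 K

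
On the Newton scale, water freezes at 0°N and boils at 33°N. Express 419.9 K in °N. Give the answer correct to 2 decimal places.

First in Celsius: 419.9 - 273.15 = 146.7500°C.
Linearly onto the Newton scale: 0 + (146.7500 / 100) × (33 - 0) = 48.43°N.

48.43°N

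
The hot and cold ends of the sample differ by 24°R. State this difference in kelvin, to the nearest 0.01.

13.33 K

Only the scale ratio 5/9 matters for a change in temperature.
24 × 5/9 = 13.33.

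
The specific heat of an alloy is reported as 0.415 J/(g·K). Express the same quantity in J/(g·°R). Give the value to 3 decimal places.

0.231 J/(g·°R)

Since only a temperature interval is involved, the additive offset between the scales drops out.
A change of 1°R is a change of 5/9 K, so per °R the value is 0.415 × 5/9 = 0.231.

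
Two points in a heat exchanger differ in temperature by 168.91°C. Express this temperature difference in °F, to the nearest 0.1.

304.0°F

An interval of 1°C corresponds to 1.8°F.
168.91 × 1.8 = 304.0.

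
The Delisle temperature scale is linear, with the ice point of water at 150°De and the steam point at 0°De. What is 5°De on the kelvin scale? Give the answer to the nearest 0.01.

369.82 K

Linear interpolation between the fixed points: C = (5 - 150) × 100 / (0 - 150) = 96.6667°C.
Then 96.6667 + 273.15 = 369.82 K.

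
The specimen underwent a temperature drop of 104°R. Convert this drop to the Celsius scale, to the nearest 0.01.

57.78°C

An interval of 1°R corresponds to 5/9°C.
104 × 5/9 = 57.78.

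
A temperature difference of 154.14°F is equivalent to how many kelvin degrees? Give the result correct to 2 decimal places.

85.63 K

For a temperature interval the offset drops out; only the factor 5/9 applies.
154.14 × 5/9 = 85.63.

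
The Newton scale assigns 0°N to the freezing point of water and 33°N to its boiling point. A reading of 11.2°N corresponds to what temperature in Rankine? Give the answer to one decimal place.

Linear interpolation between the fixed points: C = (11.2 - 0) × 100 / (33 - 0) = 33.9394°C.
Then 33.9394 × 1.8 + 491.67 = 552.8°R.

552.8°R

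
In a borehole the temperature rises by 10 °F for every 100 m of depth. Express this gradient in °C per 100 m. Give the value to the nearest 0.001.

Since only a temperature interval is involved, the additive offset between the scales drops out.
A change of 1°F is a change of 5/9°C, so 10 × 5/9 = 5.556.

5.556 °C/100 m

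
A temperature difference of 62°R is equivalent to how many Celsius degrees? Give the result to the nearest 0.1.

Only the scale ratio 5/9 matters for a change in temperature.
62 × 5/9 = 34.4.

34.4°C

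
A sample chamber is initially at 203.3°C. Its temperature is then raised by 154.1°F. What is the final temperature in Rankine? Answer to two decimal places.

1011.71°R

The 154.1°F change is an interval, so only the factor 5/9 applies: +154.1 × 5/9 = +85.6111°C.
Final Celsius temperature: 203.3000 + 85.6111 = 288.9111°C.
In Rankine: 288.9111 × 1.8 + 491.67 = 1011.71°R.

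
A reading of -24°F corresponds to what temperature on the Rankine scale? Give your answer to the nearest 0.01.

435.67°R

In Celsius: (-24 - 32) × 5/9 = -31.1111°C.
In Rankine: -31.1111 × 1.8 + 491.67 = 435.67°R.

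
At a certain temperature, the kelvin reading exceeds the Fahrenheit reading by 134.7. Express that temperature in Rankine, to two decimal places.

Let x be the kelvin reading; then the Fahrenheit reading is 1.8·x - 459.67.
(1.8·x - 459.67) - x = -134.7  ⇒  (0.8)·x = 324.97  ⇒  x = 406.2125 K.
In Celsius: 406.2125 - 273.15 = 133.0625°C.
In Rankine: 133.0625 × 1.8 + 491.67 = 731.18°R.

731.18°R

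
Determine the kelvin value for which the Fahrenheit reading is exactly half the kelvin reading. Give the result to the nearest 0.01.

353.59 K

Let K be the kelvin reading. The Fahrenheit reading is F = 1.8·K - 459.67.
Require F = 0.5·K: 1.8·K - 459.67 = 0.5·K.
(1.3)·K = 459.67  ⇒  K = 353.59.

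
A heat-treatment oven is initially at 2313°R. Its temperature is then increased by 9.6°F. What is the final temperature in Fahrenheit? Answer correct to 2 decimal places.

1862.93°F

Initial temperature in Celsius: (2313 - 491.67) × 5/9 = 1011.8500°C.
The 9.6°F change is an interval, so only the factor 5/9 applies: +9.6 × 5/9 = +5.3333°C.
Final Celsius temperature: 1011.8500 + 5.3333 = 1017.1833°C.
In Fahrenheit: 1017.1833 × 1.8 + 32 = 1862.93°F.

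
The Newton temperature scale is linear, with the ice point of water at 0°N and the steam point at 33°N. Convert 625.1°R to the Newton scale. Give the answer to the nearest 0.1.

First in Celsius: (625.1 - 491.67) × 5/9 = 74.1278°C.
Linearly onto the Newton scale: 0 + (74.1278 / 100) × (33 - 0) = 24.5°N.

24.5°N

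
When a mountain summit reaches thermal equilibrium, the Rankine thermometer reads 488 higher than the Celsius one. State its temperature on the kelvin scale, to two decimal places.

Let x be the Celsius reading; then the Rankine reading is 1.8·x + 491.67.
(1.8·x + 491.67) - x = 488  ⇒  (0.8)·x = -3.67  ⇒  x = -4.5875°C.
In kelvin: -4.5875 + 273.15 = 268.56 K.

268.56 K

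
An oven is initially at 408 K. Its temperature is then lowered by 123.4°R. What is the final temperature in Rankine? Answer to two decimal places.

Initial temperature in Celsius: 408 - 273.15 = 134.8500°C.
The 123.4°R change is an interval, so only the factor 5/9 applies: -123.4 × 5/9 = -68.5556°C.
Final Celsius temperature: 134.8500 - 68.5556 = 66.2944°C.
In Rankine: 66.2944 × 1.8 + 491.67 = 611.00°R.

611.00°R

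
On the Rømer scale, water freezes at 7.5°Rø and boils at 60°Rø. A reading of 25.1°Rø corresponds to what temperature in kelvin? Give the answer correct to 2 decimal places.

Linear interpolation between the fixed points: C = (25.1 - 7.5) × 100 / (60 - 7.5) = 33.5238°C.
Then 33.5238 + 273.15 = 306.67 K.

306.67 K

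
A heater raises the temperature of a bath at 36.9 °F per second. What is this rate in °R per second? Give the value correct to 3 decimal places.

The quantity depends on a temperature interval, so only the ratio of degree sizes applies; the offset between the scales is irrelevant.
A change of 1°F is a change of 1°R, so 36.9 × 1 = 36.900.

36.900 °R/second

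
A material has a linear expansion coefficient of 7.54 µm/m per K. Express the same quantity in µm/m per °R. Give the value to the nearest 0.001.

Since only a temperature interval is involved, the additive offset between the scales drops out.
A change of 1°R is a change of 5/9 K, so per °R the value is 7.54 × 5/9 = 4.189.

4.189 µm/m per °R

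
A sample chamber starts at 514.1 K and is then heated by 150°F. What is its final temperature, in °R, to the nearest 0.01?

1075.38°R

Initial temperature in Celsius: 514.1 - 273.15 = 240.9500°C.
The 150°F change is an interval, so only the factor 5/9 applies: +150 × 5/9 = +83.3333°C.
Final Celsius temperature: 240.9500 + 83.3333 = 324.2833°C.
In Rankine: 324.2833 × 1.8 + 491.67 = 1075.38°R.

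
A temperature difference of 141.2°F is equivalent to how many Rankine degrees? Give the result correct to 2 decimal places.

141.20°R

Fahrenheit and Rankine degrees are the same size, so the interval is unchanged: 141.20.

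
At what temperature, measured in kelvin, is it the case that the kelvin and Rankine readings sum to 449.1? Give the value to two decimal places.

Let K be the kelvin reading. The Rankine reading is R = 1.8·K.
Require K + R = 449.1: (2.8)·K = 449.1.
K = (449.1) / (2.8) = 160.39.

160.39 K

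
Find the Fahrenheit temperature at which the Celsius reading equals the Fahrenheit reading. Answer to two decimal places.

Let F be the Fahrenheit reading. The Celsius reading is C = 5/9·F - 17.7778.
Set C = F: 5/9·F - 17.7778 = F.
(-4/9)·F = 17.7778  ⇒  F = -40.00.

-40.00°F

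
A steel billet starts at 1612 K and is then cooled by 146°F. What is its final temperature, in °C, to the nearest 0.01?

1257.74°C

Initial temperature in Celsius: 1612 - 273.15 = 1338.8500°C.
The 146°F change is an interval, so only the factor 5/9 applies: -146 × 5/9 = -81.1111°C.
Final Celsius temperature: 1338.8500 - 81.1111 = 1257.7389°C.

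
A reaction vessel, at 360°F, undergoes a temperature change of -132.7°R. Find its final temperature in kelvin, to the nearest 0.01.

Initial temperature in Celsius: (360 - 32) × 5/9 = 182.2222°C.
The 132.7°R change is an interval, so only the factor 5/9 applies: -132.7 × 5/9 = -73.7222°C.
Final Celsius temperature: 182.2222 - 73.7222 = 108.5000°C.
In kelvin: 108.5000 + 273.15 = 381.65 K.

381.65 K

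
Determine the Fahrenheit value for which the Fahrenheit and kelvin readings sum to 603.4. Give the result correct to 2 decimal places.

Let F be the Fahrenheit reading. The kelvin reading is K = 5/9·F + 255.372.
Require F + K = 603.4: (14/9)·F + 255.372 = 603.4.
F = (603.4 - 255.372) / (14/9) = 223.73.

223.73°F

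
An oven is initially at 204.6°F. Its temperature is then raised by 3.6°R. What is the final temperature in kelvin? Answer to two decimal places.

Initial temperature in Celsius: (204.6 - 32) × 5/9 = 95.8889°C.
The 3.6°R change is an interval, so only the factor 5/9 applies: +3.6 × 5/9 = +2.0000°C.
Final Celsius temperature: 95.8889 + 2.0000 = 97.8889°C.
In kelvin: 97.8889 + 273.15 = 371.04 K.

371.04 K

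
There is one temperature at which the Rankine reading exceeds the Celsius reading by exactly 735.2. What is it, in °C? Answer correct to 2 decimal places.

Let C be the Celsius reading. The Rankine reading is R = 1.8·C + 491.67.
Require R - C = 735.2: (0.8)·C + 491.67 = 735.2.
C = (735.2 - 491.67) / (0.8) = 304.41.

304.41°C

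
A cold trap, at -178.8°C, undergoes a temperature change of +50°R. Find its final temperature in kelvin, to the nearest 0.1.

The 50°R change is an interval, so only the factor 5/9 applies: +50 × 5/9 = +27.7778°C.
Final Celsius temperature: -178.8000 + 27.7778 = -151.0222°C.
In kelvin: -151.0222 + 273.15 = 122.1 K.

122.1 K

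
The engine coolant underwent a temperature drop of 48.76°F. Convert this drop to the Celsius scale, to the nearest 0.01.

27.09°C

For a temperature interval the offset drops out; only the factor 5/9 applies.
48.76 × 5/9 = 27.09.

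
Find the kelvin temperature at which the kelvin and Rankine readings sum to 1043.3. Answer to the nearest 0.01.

Let K be the kelvin reading. The Rankine reading is R = 1.8·K.
Require K + R = 1043.3: (2.8)·K = 1043.3.
K = (1043.3) / (2.8) = 372.61.

372.61 K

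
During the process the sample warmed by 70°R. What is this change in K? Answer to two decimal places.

38.89 K

For a temperature interval the offset drops out; only the factor 5/9 applies.
70 × 5/9 = 38.89.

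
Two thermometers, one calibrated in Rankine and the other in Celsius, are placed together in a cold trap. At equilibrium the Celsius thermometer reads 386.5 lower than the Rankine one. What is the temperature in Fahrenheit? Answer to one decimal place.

Let x be the Rankine reading; then the Celsius reading is 5/9·x - 273.15.
(5/9·x - 273.15) - x = -386.5  ⇒  (-4/9)·x = -113.35  ⇒  x = 255.0375°R.
In Celsius: (255.0375 - 491.67) × 5/9 = -131.4625°C.
In Fahrenheit: -131.4625 × 1.8 + 32 = -204.6°F.

-204.6°F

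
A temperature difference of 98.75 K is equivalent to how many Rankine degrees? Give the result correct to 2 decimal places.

Only the scale ratio 1.8 matters for a change in temperature.
98.75 × 1.8 = 177.75.

177.75°R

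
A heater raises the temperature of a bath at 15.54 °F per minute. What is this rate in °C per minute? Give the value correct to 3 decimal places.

8.633 °C/minute

Since only a temperature interval is involved, the additive offset between the scales drops out.
A change of 1°F is a change of 5/9°C, so 15.54 × 5/9 = 8.633.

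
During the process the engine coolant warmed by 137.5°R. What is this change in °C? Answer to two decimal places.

Only the scale ratio 5/9 matters for a change in temperature.
137.5 × 5/9 = 76.39.

76.39°C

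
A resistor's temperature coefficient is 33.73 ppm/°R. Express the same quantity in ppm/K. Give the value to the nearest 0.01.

Since only a temperature interval is involved, the additive offset between the scales drops out.
A change of 1 K is a change of 1.8°R, so per K the value is 33.73 × 1.8 = 60.71.

60.71 ppm/K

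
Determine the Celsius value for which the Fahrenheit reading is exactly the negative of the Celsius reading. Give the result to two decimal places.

-11.43°C

Let C be the Celsius reading. The Fahrenheit reading is F = 1.8·C + 32.
Require F = -1·C: 1.8·C + 32 = -1·C.
(2.8)·C = -32  ⇒  C = -11.43.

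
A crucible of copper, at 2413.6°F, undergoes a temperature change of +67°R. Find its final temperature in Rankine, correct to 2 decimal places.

2940.27°R

Initial temperature in Celsius: (2413.6 - 32) × 5/9 = 1323.1111°C.
The 67°R change is an interval, so only the factor 5/9 applies: +67 × 5/9 = +37.2222°C.
Final Celsius temperature: 1323.1111 + 37.2222 = 1360.3333°C.
In Rankine: 1360.3333 × 1.8 + 491.67 = 2940.27°R.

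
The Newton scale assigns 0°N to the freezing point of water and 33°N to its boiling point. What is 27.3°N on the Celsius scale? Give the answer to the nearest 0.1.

82.7°C

Linear interpolation between the fixed points: C = (27.3 - 0) × 100 / (33 - 0) = 82.7273°C.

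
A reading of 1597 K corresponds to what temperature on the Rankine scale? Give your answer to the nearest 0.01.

In Celsius: 1597 - 273.15 = 1323.8500°C.
In Rankine: 1323.8500 × 1.8 + 491.67 = 2874.60°R.

2874.60°R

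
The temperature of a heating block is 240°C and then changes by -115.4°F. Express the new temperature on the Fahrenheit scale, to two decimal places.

The 115.4°F change is an interval, so only the factor 5/9 applies: -115.4 × 5/9 = -64.1111°C.
Final Celsius temperature: 240.0000 - 64.1111 = 175.8889°C.
In Fahrenheit: 175.8889 × 1.8 + 32 = 348.60°F.

348.60°F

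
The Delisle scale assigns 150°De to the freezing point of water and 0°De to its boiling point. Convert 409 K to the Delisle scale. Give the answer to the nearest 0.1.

First in Celsius: 409 - 273.15 = 135.8500°C.
Linearly onto the Delisle scale: 150 + (135.8500 / 100) × (0 - 150) = -53.8°De.

-53.8°De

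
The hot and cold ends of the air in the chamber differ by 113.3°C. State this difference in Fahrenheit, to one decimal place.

203.9°F

Only the scale ratio 1.8 matters for a change in temperature.
113.3 × 1.8 = 203.9.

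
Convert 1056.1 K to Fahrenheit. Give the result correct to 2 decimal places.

1441.31°F

In Celsius: 1056.1 - 273.15 = 782.9500°C.
In Fahrenheit: 782.9500 × 1.8 + 32 = 1441.31°F.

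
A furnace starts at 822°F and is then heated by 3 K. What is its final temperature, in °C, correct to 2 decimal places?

Initial temperature in Celsius: (822 - 32) × 5/9 = 438.8889°C.
The 3 K change is an interval; Kelvin and Celsius degrees are the same size, so ΔC = +3°C.
Final Celsius temperature: 438.8889 + 3.0000 = 441.8889°C.

441.89°C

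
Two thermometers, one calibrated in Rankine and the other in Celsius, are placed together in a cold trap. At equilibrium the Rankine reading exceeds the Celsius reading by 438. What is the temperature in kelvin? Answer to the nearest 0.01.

Let x be the Rankine reading; then the Celsius reading is 5/9·x - 273.15.
(5/9·x - 273.15) - x = -438  ⇒  (-4/9)·x = -164.85  ⇒  x = 370.9125°R.
In Celsius: (370.9125 - 491.67) × 5/9 = -67.0875°C.
In kelvin: -67.0875 + 273.15 = 206.06 K.

206.06 K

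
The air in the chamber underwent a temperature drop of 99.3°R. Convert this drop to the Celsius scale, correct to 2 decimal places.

An interval of 1°R corresponds to 5/9°C.
99.3 × 5/9 = 55.17.

55.17°C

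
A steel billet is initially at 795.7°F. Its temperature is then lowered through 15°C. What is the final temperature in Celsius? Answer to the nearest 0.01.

Initial temperature in Celsius: (795.7 - 32) × 5/9 = 424.2778°C.
Final Celsius temperature: 424.2778 - 15.0000 = 409.2778°C.

409.28°C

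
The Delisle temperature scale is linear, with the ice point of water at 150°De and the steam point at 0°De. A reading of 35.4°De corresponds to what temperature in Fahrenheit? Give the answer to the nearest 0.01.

169.52°F

Linear interpolation between the fixed points: C = (35.4 - 150) × 100 / (0 - 150) = 76.4000°C.
Then 76.4000 × 1.8 + 32 = 169.52°F.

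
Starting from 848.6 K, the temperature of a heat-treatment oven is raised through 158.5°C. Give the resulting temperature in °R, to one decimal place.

Initial temperature in Celsius: 848.6 - 273.15 = 575.4500°C.
Final Celsius temperature: 575.4500 + 158.5000 = 733.9500°C.
In Rankine: 733.9500 × 1.8 + 491.67 = 1812.8°R.

1812.8°R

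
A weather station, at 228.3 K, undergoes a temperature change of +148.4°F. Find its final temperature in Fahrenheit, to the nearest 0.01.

99.67°F

Initial temperature in Celsius: 228.3 - 273.15 = -44.8500°C.
The 148.4°F change is an interval, so only the factor 5/9 applies: +148.4 × 5/9 = +82.4444°C.
Final Celsius temperature: -44.8500 + 82.4444 = 37.5944°C.
In Fahrenheit: 37.5944 × 1.8 + 32 = 99.67°F.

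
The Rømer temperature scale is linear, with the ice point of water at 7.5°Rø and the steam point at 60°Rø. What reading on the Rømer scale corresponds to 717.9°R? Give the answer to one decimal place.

First in Celsius: (717.9 - 491.67) × 5/9 = 125.6833°C.
Linearly onto the Rømer scale: 7.5 + (125.6833 / 100) × (60 - 7.5) = 73.5°Rø.

73.5°Rø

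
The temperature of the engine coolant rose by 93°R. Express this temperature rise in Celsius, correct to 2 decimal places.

51.67°C

For a temperature interval the offset drops out; only the factor 5/9 applies.
93 × 5/9 = 51.67.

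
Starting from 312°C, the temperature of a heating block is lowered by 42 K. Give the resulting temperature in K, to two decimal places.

543.15 K

The 42 K change is an interval; Kelvin and Celsius degrees are the same size, so ΔC = -42°C.
Final Celsius temperature: 312.0000 - 42.0000 = 270.0000°C.
In kelvin: 270.0000 + 273.15 = 543.15 K.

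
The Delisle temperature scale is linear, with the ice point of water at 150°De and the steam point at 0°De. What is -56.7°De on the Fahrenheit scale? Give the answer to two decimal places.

280.04°F

Linear interpolation between the fixed points: C = (-56.7 - 150) × 100 / (0 - 150) = 137.8000°C.
Then 137.8000 × 1.8 + 32 = 280.04°F.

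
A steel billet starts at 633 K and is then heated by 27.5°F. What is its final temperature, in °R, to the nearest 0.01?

Initial temperature in Celsius: 633 - 273.15 = 359.8500°C.
The 27.5°F change is an interval, so only the factor 5/9 applies: +27.5 × 5/9 = +15.2778°C.
Final Celsius temperature: 359.8500 + 15.2778 = 375.1278°C.
In Rankine: 375.1278 × 1.8 + 491.67 = 1166.90°R.

1166.90°R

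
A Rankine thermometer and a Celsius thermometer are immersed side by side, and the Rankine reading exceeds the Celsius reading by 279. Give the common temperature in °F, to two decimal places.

-446.51°F

Let x be the Rankine reading; then the Celsius reading is 5/9·x - 273.15.
(5/9·x - 273.15) - x = -279  ⇒  (-4/9)·x = -5.85  ⇒  x = 13.1625°R.
In Celsius: (13.1625 - 491.67) × 5/9 = -265.8375°C.
In Fahrenheit: -265.8375 × 1.8 + 32 = -446.51°F.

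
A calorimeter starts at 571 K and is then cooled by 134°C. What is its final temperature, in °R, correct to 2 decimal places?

Initial temperature in Celsius: 571 - 273.15 = 297.8500°C.
Final Celsius temperature: 297.8500 - 134.0000 = 163.8500°C.
In Rankine: 163.8500 × 1.8 + 491.67 = 786.60°R.

786.60°R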